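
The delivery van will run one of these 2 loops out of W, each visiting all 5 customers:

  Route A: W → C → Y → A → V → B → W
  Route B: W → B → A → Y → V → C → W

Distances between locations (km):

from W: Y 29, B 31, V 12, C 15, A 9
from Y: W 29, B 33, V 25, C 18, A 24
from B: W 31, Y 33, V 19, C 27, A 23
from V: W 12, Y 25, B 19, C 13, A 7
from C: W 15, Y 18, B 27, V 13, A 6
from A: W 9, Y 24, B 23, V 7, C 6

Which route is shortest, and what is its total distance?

Shortest is Route A, total 114 km.

Route A: 15 + 18 + 24 + 7 + 19 + 31 = 114
Route B: 31 + 23 + 24 + 25 + 13 + 15 = 131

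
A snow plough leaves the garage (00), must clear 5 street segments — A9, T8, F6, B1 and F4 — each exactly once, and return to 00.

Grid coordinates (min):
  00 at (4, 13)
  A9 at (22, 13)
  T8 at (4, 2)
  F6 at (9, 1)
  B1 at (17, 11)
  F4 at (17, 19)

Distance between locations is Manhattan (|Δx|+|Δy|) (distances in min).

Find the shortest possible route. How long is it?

With 5 stops there are 5!/2 = 60 distinct round trips (a route and its reverse cost the same).
00 → A9 → T8 → F6 → B1 → F4 → 00: 18+29+6+18+8+19 = 98
00 → A9 → T8 → F6 → F4 → B1 → 00: 18+29+6+26+8+15 = 102
00 → A9 → T8 → B1 → F6 → F4 → 00: 18+29+22+18+26+19 = 132
00 → A9 → T8 → B1 → F4 → F6 → 00: 18+29+22+8+26+17 = 120
00 → A9 → T8 → F4 → F6 → B1 → 00: 18+29+30+26+18+15 = 136
00 → A9 → T8 → F4 → B1 → F6 → 00: 18+29+30+8+18+17 = 120
00 → A9 → F6 → T8 → B1 → F4 → 00: 18+25+6+22+8+19 = 98
00 → A9 → F6 → T8 → F4 → B1 → 00: 18+25+6+30+8+15 = 102
00 → A9 → F6 → B1 → T8 → F4 → 00: 18+25+18+22+30+19 = 132
00 → A9 → F6 → B1 → F4 → T8 → 00: 18+25+18+8+30+11 = 110
00 → A9 → F6 → F4 → T8 → B1 → 00: 18+25+26+30+22+15 = 136
00 → A9 → F6 → F4 → B1 → T8 → 00: 18+25+26+8+22+11 = 110
00 → A9 → B1 → T8 → F6 → F4 → 00: 18+7+22+6+26+19 = 98
00 → A9 → B1 → T8 → F4 → F6 → 00: 18+7+22+30+26+17 = 120
… (46 more)
00 → A9 → F4 → B1 → F6 → T8 → 00: 18+11+8+18+6+11 = 72  ← best
The minimum is 72.
One optimal route: 00 → A9 → F4 → B1 → F6 → T8 → 00 (or its reverse).

Minimum total distance: 72 min.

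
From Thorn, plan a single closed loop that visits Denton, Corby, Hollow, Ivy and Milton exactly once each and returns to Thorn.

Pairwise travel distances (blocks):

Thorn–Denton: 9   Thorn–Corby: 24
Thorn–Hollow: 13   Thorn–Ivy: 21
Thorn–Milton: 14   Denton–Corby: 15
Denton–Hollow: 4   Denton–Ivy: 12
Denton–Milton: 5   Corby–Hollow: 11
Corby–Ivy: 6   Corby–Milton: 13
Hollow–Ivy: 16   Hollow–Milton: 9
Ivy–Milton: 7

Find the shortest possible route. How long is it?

There are 60 distinct closed tours to check (reversals are equivalent).
Thorn→Denton→Corby→Hollow→Ivy→Milton→Thorn: 9+15+11+16+7+14 = 72
Thorn→Denton→Corby→Hollow→Milton→Ivy→Thorn: 9+15+11+9+7+21 = 72
Thorn→Denton→Corby→Ivy→Hollow→Milton→Thorn: 9+15+6+16+9+14 = 69
Thorn→Denton→Corby→Ivy→Milton→Hollow→Thorn: 9+15+6+7+9+13 = 59
Thorn→Denton→Corby→Milton→Hollow→Ivy→Thorn: 9+15+13+9+16+21 = 83
Thorn→Denton→Corby→Milton→Ivy→Hollow→Thorn: 9+15+13+7+16+13 = 73
Thorn→Denton→Hollow→Corby→Ivy→Milton→Thorn: 9+4+11+6+7+14 = 51
Thorn→Denton→Hollow→Corby→Milton→Ivy→Thorn: 9+4+11+13+7+21 = 65
Thorn→Denton→Hollow→Ivy→Corby→Milton→Thorn: 9+4+16+6+13+14 = 62
Thorn→Denton→Hollow→Ivy→Milton→Corby→Thorn: 9+4+16+7+13+24 = 73
Thorn→Denton→Hollow→Milton→Corby→Ivy→Thorn: 9+4+9+13+6+21 = 62
Thorn→Denton→Hollow→Milton→Ivy→Corby→Thorn: 9+4+9+7+6+24 = 59
Thorn→Denton→Ivy→Corby→Hollow→Milton→Thorn: 9+12+6+11+9+14 = 61
Thorn→Denton→Ivy→Corby→Milton→Hollow→Thorn: 9+12+6+13+9+13 = 62
… (46 more)
The minimum is 51.
One optimal route: Thorn → Denton → Hollow → Corby → Ivy → Milton → Thorn (or its reverse).

51 blocks — the shortest possible round trip.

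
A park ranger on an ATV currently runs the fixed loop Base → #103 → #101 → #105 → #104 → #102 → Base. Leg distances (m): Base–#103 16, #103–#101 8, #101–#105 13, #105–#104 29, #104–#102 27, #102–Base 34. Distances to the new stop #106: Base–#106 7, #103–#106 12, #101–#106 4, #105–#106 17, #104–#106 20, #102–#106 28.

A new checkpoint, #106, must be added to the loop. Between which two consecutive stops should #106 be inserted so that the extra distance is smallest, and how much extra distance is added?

Insertion cost between consecutive stops i–j is d(i,#106) + d(#106,j) − d(i,j):
  between Base and #103: 7 + 12 − 16 = 3
  between #103 and #101: 12 + 4 − 8 = 8
  between #101 and #105: 4 + 17 − 13 = 8
  between #105 and #104: 17 + 20 − 29 = 8
  between #104 and #102: 20 + 28 − 27 = 21
  between #102 and Base: 28 + 7 − 34 = 1
Cheapest insertion is between #102 and Base, adding 1.
New total = 127 + 1 = 128.

+1 m — insert #106 between #102 and Base.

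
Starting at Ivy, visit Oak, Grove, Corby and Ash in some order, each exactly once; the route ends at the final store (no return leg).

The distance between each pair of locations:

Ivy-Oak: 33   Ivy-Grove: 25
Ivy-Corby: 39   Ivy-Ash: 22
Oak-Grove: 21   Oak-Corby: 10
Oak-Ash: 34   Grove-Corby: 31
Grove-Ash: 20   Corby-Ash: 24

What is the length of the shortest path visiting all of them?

Minimum one-way distance = 73.

There are 4! = 24 possible orderings.
Ivy → Oak → Grove → Corby → Ash: 33+21+31+24 = 109
Ivy → Oak → Grove → Ash → Corby: 33+21+20+24 = 98
Ivy → Oak → Corby → Grove → Ash: 33+10+31+20 = 94
Ivy → Oak → Corby → Ash → Grove: 33+10+24+20 = 87
Ivy → Oak → Ash → Grove → Corby: 33+34+20+31 = 118
Ivy → Oak → Ash → Corby → Grove: 33+34+24+31 = 122
Ivy → Grove → Oak → Corby → Ash: 25+21+10+24 = 80
Ivy → Grove → Oak → Ash → Corby: 25+21+34+24 = 104
Ivy → Grove → Corby → Oak → Ash: 25+31+10+34 = 100
Ivy → Grove → Corby → Ash → Oak: 25+31+24+34 = 114
Ivy → Grove → Ash → Oak → Corby: 25+20+34+10 = 89
Ivy → Grove → Ash → Corby → Oak: 25+20+24+10 = 79
Ivy → Corby → Oak → Grove → Ash: 39+10+21+20 = 90
Ivy → Corby → Oak → Ash → Grove: 39+10+34+20 = 103
… (10 more)
Ivy → Ash → Grove → Oak → Corby: 22+20+21+10 = 73  ← best
The minimum is 73.
One shortest path: Ivy → Ash → Grove → Oak → Corby.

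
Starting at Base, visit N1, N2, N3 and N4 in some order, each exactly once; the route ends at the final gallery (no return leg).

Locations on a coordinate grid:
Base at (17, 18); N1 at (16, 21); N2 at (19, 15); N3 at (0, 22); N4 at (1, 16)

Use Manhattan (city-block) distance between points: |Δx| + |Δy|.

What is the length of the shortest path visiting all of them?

38 — the minimum one-way total.

There are 4! = 24 possible orderings.
Base→N1→N2→N3→N4: 4+9+26+7 = 46
Base→N1→N2→N4→N3: 4+9+19+7 = 39
Base→N1→N3→N2→N4: 4+17+26+19 = 66
Base→N1→N3→N4→N2: 4+17+7+19 = 47
Base→N1→N4→N2→N3: 4+20+19+26 = 69
Base→N1→N4→N3→N2: 4+20+7+26 = 57
Base→N2→N1→N3→N4: 5+9+17+7 = 38
Base→N2→N1→N4→N3: 5+9+20+7 = 41
Base→N2→N3→N1→N4: 5+26+17+20 = 68
Base→N2→N3→N4→N1: 5+26+7+20 = 58
Base→N2→N4→N1→N3: 5+19+20+17 = 61
Base→N2→N4→N3→N1: 5+19+7+17 = 48
Base→N3→N1→N2→N4: 21+17+9+19 = 66
Base→N3→N1→N4→N2: 21+17+20+19 = 77
… (10 more)
The minimum is 38.
One shortest path: Base → N2 → N1 → N3 → N4.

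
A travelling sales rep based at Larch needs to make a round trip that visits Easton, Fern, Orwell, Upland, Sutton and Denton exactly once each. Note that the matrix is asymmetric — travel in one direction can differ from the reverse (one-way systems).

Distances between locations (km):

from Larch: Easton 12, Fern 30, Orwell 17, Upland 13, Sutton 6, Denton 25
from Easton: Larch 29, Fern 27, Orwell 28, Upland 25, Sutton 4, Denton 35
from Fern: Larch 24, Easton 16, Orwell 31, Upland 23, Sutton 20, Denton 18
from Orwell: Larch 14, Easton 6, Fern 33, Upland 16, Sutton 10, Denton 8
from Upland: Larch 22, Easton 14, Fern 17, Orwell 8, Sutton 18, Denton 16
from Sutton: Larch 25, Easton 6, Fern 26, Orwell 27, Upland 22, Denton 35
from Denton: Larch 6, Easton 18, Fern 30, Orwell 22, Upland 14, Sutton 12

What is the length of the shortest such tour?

Larch - Easton - Fern - Orwell - Upland - Sutton - Denton - Larch: 12+27+31+16+18+35+6 = 145
Larch - Easton - Fern - Orwell - Upland - Denton - Sutton - Larch: 12+27+31+16+16+12+25 = 139
Larch - Easton - Fern - Orwell - Sutton - Upland - Denton - Larch: 12+27+31+10+22+16+6 = 124
Larch - Easton - Fern - Orwell - Sutton - Denton - Upland - Larch: 12+27+31+10+35+14+22 = 151
Larch - Easton - Fern - Orwell - Denton - Upland - Sutton - Larch: 12+27+31+8+14+18+25 = 135
Larch - Easton - Fern - Orwell - Denton - Sutton - Upland - Larch: 12+27+31+8+12+22+22 = 134
Larch - Easton - Fern - Upland - Orwell - Sutton - Denton - Larch: 12+27+23+8+10+35+6 = 121
Larch - Easton - Fern - Upland - Orwell - Denton - Sutton - Larch: 12+27+23+8+8+12+25 = 115
… (712 more)
Larch - Upland - Orwell - Easton - Sutton - Fern - Denton - Larch: 13+8+6+4+26+18+6 = 81  ← best
The minimum is 81.
One optimal route: Larch → Upland → Orwell → Easton → Sutton → Fern → Denton → Larch.

Minimum total distance: 81 km.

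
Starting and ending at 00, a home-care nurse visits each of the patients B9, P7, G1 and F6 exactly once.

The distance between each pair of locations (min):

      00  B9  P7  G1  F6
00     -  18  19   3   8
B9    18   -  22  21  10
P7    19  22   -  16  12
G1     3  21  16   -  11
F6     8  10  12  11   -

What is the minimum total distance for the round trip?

There are 12 distinct closed tours to check (reversals are equivalent).
00 - B9 - P7 - G1 - F6 - 00: 18+22+16+11+8 = 75
00 - B9 - P7 - F6 - G1 - 00: 18+22+12+11+3 = 66
00 - B9 - G1 - P7 - F6 - 00: 18+21+16+12+8 = 75
00 - B9 - G1 - F6 - P7 - 00: 18+21+11+12+19 = 81
00 - B9 - F6 - P7 - G1 - 00: 18+10+12+16+3 = 59
00 - B9 - F6 - G1 - P7 - 00: 18+10+11+16+19 = 74
00 - P7 - B9 - G1 - F6 - 00: 19+22+21+11+8 = 81
00 - P7 - B9 - F6 - G1 - 00: 19+22+10+11+3 = 65
00 - P7 - G1 - B9 - F6 - 00: 19+16+21+10+8 = 74
00 - P7 - F6 - B9 - G1 - 00: 19+12+10+21+3 = 65
00 - G1 - B9 - P7 - F6 - 00: 3+21+22+12+8 = 66
00 - G1 - P7 - B9 - F6 - 00: 3+16+22+10+8 = 59
The minimum is 59.
One optimal route: 00 → B9 → F6 → P7 → G1 → 00 (or its reverse).

Shortest round trip = 59 min.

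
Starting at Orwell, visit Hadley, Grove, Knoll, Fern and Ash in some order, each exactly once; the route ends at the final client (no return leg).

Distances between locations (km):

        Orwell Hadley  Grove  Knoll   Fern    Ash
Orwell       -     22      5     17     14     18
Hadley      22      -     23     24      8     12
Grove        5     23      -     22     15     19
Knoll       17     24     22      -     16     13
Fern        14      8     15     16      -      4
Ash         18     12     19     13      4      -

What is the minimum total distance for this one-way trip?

There are 5! = 120 possible orderings.
Orwell - Hadley - Grove - Knoll - Fern - Ash: 22+23+22+16+4 = 87
Orwell - Hadley - Grove - Knoll - Ash - Fern: 22+23+22+13+4 = 84
Orwell - Hadley - Grove - Fern - Knoll - Ash: 22+23+15+16+13 = 89
Orwell - Hadley - Grove - Fern - Ash - Knoll: 22+23+15+4+13 = 77
Orwell - Hadley - Grove - Ash - Knoll - Fern: 22+23+19+13+16 = 93
Orwell - Hadley - Grove - Ash - Fern - Knoll: 22+23+19+4+16 = 84
Orwell - Hadley - Knoll - Grove - Fern - Ash: 22+24+22+15+4 = 87
Orwell - Hadley - Knoll - Grove - Ash - Fern: 22+24+22+19+4 = 91
Orwell - Hadley - Knoll - Fern - Grove - Ash: 22+24+16+15+19 = 96
Orwell - Hadley - Knoll - Fern - Ash - Grove: 22+24+16+4+19 = 85
Orwell - Hadley - Knoll - Ash - Grove - Fern: 22+24+13+19+15 = 93
Orwell - Hadley - Knoll - Ash - Fern - Grove: 22+24+13+4+15 = 78
Orwell - Hadley - Fern - Grove - Knoll - Ash: 22+8+15+22+13 = 80
Orwell - Hadley - Fern - Grove - Ash - Knoll: 22+8+15+19+13 = 77
… (106 more)
Orwell - Grove - Knoll - Ash - Fern - Hadley: 5+22+13+4+8 = 52  ← best
The minimum is 52.
One shortest path: Orwell → Grove → Knoll → Ash → Fern → Hadley.

Shortest open route: 52 km.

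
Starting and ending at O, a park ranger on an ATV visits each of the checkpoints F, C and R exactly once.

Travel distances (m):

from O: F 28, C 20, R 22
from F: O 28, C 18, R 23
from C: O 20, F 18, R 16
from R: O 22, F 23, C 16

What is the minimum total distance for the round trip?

Minimum total distance: 83 m.

With 3 stops there are 3!/2 = 3 distinct round trips (a route and its reverse cost the same).
O→F→C→R→O: 28+18+16+22 = 84
O→F→R→C→O: 28+23+16+20 = 87
O→C→F→R→O: 20+18+23+22 = 83
The minimum is 83.
One optimal route: O → C → F → R → O (or its reverse).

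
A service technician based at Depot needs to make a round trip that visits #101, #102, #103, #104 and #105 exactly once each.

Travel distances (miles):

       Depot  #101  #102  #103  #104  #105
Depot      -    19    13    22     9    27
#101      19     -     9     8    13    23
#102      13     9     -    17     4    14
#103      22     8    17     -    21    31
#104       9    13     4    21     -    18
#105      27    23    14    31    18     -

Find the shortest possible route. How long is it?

Shortest round trip = 80 miles.

Depot - #101 - #102 - #103 - #104 - #105 - Depot: 19+9+17+21+18+27 = 111
Depot - #101 - #102 - #103 - #105 - #104 - Depot: 19+9+17+31+18+9 = 103
Depot - #101 - #102 - #104 - #103 - #105 - Depot: 19+9+4+21+31+27 = 111
Depot - #101 - #102 - #104 - #105 - #103 - Depot: 19+9+4+18+31+22 = 103
Depot - #101 - #102 - #105 - #103 - #104 - Depot: 19+9+14+31+21+9 = 103
Depot - #101 - #102 - #105 - #104 - #103 - Depot: 19+9+14+18+21+22 = 103
Depot - #101 - #103 - #102 - #104 - #105 - Depot: 19+8+17+4+18+27 = 93
Depot - #101 - #103 - #102 - #105 - #104 - Depot: 19+8+17+14+18+9 = 85
Depot - #101 - #103 - #104 - #102 - #105 - Depot: 19+8+21+4+14+27 = 93
Depot - #101 - #103 - #104 - #105 - #102 - Depot: 19+8+21+18+14+13 = 93
Depot - #101 - #103 - #105 - #102 - #104 - Depot: 19+8+31+14+4+9 = 85
Depot - #101 - #103 - #105 - #104 - #102 - Depot: 19+8+31+18+4+13 = 93
Depot - #101 - #104 - #102 - #103 - #105 - Depot: 19+13+4+17+31+27 = 111
Depot - #101 - #104 - #102 - #105 - #103 - Depot: 19+13+4+14+31+22 = 103
… (46 more)
Depot - #103 - #101 - #102 - #105 - #104 - Depot: 22+8+9+14+18+9 = 80  ← best
The minimum is 80.
One optimal route: Depot → #103 → #101 → #102 → #105 → #104 → Depot (or its reverse).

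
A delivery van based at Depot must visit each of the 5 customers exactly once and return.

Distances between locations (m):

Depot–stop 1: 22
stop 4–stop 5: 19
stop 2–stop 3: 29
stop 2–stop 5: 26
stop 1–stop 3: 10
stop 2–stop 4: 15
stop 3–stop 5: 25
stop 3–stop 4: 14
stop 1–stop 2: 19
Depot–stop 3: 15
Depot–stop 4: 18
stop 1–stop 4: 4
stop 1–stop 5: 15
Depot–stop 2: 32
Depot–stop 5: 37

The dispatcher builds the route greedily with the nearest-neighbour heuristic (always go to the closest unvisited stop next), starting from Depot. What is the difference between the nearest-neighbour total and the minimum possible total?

The nearest-neighbour route is 8 m longer than optimal.

From Depot: stop 3=15, stop 4=18, stop 1=22, stop 2=32, stop 5=37 → choose stop 3 (15).
From stop 3: stop 1=10, stop 4=14, stop 5=25, stop 2=29 → choose stop 1 (10).
From stop 1: stop 4=4, stop 5=15, stop 2=19 → choose stop 4 (4).
From stop 4: stop 2=15, stop 5=19 → choose stop 2 (15).
From stop 2: stop 5=26 → choose stop 5 (26).
NN route Depot → stop 3 → stop 1 → stop 4 → stop 2 → stop 5 → Depot costs 107.
Optimal: Depot → stop 3 → stop 1 → stop 5 → stop 2 → stop 4 → Depot costs 99 (by enumerating all 60 distinct tours).
Excess = 107 − 99 = 8.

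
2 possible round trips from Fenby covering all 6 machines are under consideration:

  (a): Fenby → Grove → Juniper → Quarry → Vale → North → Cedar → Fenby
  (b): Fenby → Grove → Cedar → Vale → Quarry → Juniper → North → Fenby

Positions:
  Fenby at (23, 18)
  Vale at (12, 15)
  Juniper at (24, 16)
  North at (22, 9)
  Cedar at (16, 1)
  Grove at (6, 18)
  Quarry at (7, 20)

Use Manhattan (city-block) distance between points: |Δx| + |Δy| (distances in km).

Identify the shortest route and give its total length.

(a): 17 + 20 + 21 + 10 + 16 + 14 + 24 = 122
(b): 17 + 27 + 18 + 10 + 21 + 9 + 10 = 112

Shortest is (b), total 112 km.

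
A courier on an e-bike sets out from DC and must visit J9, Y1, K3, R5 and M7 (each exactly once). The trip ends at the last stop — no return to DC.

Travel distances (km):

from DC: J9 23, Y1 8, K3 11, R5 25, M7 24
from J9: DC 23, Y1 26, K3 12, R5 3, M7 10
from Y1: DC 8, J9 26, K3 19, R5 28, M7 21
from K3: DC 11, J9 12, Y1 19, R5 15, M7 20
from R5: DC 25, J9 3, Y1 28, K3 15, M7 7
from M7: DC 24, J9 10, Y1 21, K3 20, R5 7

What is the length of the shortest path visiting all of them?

There are 5! = 120 possible orderings.
DC → J9 → Y1 → K3 → R5 → M7: 23+26+19+15+7 = 90
DC → J9 → Y1 → K3 → M7 → R5: 23+26+19+20+7 = 95
DC → J9 → Y1 → R5 → K3 → M7: 23+26+28+15+20 = 112
DC → J9 → Y1 → R5 → M7 → K3: 23+26+28+7+20 = 104
DC → J9 → Y1 → M7 → K3 → R5: 23+26+21+20+15 = 105
DC → J9 → Y1 → M7 → R5 → K3: 23+26+21+7+15 = 92
DC → J9 → K3 → Y1 → R5 → M7: 23+12+19+28+7 = 89
DC → J9 → K3 → Y1 → M7 → R5: 23+12+19+21+7 = 82
DC → J9 → K3 → R5 → Y1 → M7: 23+12+15+28+21 = 99
DC → J9 → K3 → R5 → M7 → Y1: 23+12+15+7+21 = 78
DC → J9 → K3 → M7 → Y1 → R5: 23+12+20+21+28 = 104
DC → J9 → K3 → M7 → R5 → Y1: 23+12+20+7+28 = 90
DC → J9 → R5 → Y1 → K3 → M7: 23+3+28+19+20 = 93
DC → J9 → R5 → Y1 → M7 → K3: 23+3+28+21+20 = 95
… (106 more)
DC → Y1 → K3 → J9 → R5 → M7: 8+19+12+3+7 = 49  ← best
The minimum is 49.
One shortest path: DC → Y1 → K3 → J9 → R5 → M7.

49 km — the minimum one-way total.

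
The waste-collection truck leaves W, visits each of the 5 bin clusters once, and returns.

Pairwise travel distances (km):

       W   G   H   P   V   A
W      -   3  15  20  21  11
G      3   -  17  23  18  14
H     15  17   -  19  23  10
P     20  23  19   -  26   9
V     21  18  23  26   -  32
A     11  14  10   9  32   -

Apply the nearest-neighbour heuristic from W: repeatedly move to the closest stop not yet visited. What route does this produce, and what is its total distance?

At W the remaining stops are G 3, A 11, H 15, P 20, V 21; go to G.
At G the remaining stops are A 14, H 17, V 18, P 23; go to A.
At A the remaining stops are P 9, H 10, V 32; go to P.
At P the remaining stops are H 19, V 26; go to H.
At H the remaining stops are V 23; go to V.
Return V→W: 21.
Total = 3 + 14 + 9 + 19 + 23 + 21 = 89.

Total distance 89 km via the nearest-neighbour route W → G → A → P → H → V → W.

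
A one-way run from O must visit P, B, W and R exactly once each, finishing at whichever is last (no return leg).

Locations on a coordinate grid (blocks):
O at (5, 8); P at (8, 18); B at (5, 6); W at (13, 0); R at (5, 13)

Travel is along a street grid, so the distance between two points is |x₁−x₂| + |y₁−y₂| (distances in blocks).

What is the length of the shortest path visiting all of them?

There are 4! = 24 possible orderings.
O → P → B → W → R: 13+15+14+21 = 63
O → P → B → R → W: 13+15+7+21 = 56
O → P → W → B → R: 13+23+14+7 = 57
O → P → W → R → B: 13+23+21+7 = 64
O → P → R → B → W: 13+8+7+14 = 42
O → P → R → W → B: 13+8+21+14 = 56
O → B → P → W → R: 2+15+23+21 = 61
O → B → P → R → W: 2+15+8+21 = 46
O → B → W → P → R: 2+14+23+8 = 47
O → B → W → R → P: 2+14+21+8 = 45
O → B → R → P → W: 2+7+8+23 = 40
O → B → R → W → P: 2+7+21+23 = 53
O → W → P → B → R: 16+23+15+7 = 61
O → W → P → R → B: 16+23+8+7 = 54
… (10 more)
The minimum is 40.
One shortest path: O → B → R → P → W.

Shortest open route: 40 blocks.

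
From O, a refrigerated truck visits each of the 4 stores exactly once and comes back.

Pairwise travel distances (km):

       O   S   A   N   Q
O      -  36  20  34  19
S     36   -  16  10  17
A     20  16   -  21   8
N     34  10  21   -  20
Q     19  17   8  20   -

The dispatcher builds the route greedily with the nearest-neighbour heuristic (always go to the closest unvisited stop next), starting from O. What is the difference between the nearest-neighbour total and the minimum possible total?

2 km longer than the optimal tour.

O: Q=19, A=20, N=34, S=36 ⇒ Q
Q: A=8, S=17, N=20 ⇒ A
A: S=16, N=21 ⇒ S
S: N=10 ⇒ N
NN route O → Q → A → S → N → O costs 87.
Optimal: O → A → S → N → Q → O costs 85 (by enumerating all 12 distinct tours).
Excess = 87 − 85 = 2.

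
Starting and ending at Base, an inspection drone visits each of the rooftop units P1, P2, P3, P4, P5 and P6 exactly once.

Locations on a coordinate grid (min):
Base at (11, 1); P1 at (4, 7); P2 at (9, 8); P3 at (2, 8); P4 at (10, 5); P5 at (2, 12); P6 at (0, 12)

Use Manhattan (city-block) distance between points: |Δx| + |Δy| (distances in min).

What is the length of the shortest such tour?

There are 360 distinct closed tours to check (reversals are equivalent).
Base - P1 - P2 - P3 - P4 - P5 - P6 - Base: 13+6+7+11+15+2+22 = 76
Base - P1 - P2 - P3 - P4 - P6 - P5 - Base: 13+6+7+11+17+2+20 = 76
Base - P1 - P2 - P3 - P5 - P4 - P6 - Base: 13+6+7+4+15+17+22 = 84
Base - P1 - P2 - P3 - P5 - P6 - P4 - Base: 13+6+7+4+2+17+5 = 54
Base - P1 - P2 - P3 - P6 - P4 - P5 - Base: 13+6+7+6+17+15+20 = 84
Base - P1 - P2 - P3 - P6 - P5 - P4 - Base: 13+6+7+6+2+15+5 = 54
Base - P1 - P2 - P4 - P3 - P5 - P6 - Base: 13+6+4+11+4+2+22 = 62
Base - P1 - P2 - P4 - P3 - P6 - P5 - Base: 13+6+4+11+6+2+20 = 62
… (352 more)
Base - P1 - P3 - P5 - P6 - P2 - P4 - Base: 13+3+4+2+13+4+5 = 44  ← best
The minimum is 44.
One optimal route: Base → P1 → P3 → P5 → P6 → P2 → P4 → Base (or its reverse).

44 min — the shortest possible round trip.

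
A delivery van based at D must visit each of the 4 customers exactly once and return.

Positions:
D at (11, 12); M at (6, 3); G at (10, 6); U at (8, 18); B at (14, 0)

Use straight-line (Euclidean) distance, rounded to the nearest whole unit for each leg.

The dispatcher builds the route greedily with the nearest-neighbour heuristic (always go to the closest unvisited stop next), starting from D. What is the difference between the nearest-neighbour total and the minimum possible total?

2 longer than the optimal tour.

D: G=6, U=7, M=10, B=12 ⇒ G
G: M=5, B=7, U=12 ⇒ M
M: B=9, U=15 ⇒ B
B: U=19 ⇒ U
NN route D → G → M → B → U → D costs 46.
Optimal: D → G → B → M → U → D costs 44 (by enumerating all 12 distinct tours).
Excess = 46 − 44 = 2.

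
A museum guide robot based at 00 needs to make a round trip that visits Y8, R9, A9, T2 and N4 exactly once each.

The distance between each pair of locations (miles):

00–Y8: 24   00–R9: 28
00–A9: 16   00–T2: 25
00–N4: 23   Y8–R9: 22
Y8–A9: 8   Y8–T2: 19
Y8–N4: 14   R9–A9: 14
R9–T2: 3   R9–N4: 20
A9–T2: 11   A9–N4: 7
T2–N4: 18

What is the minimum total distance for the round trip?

00→Y8→R9→A9→T2→N4→00: 24+22+14+11+18+23 = 112
00→Y8→R9→A9→N4→T2→00: 24+22+14+7+18+25 = 110
00→Y8→R9→T2→A9→N4→00: 24+22+3+11+7+23 = 90
00→Y8→R9→T2→N4→A9→00: 24+22+3+18+7+16 = 90
00→Y8→R9→N4→A9→T2→00: 24+22+20+7+11+25 = 109
00→Y8→R9→N4→T2→A9→00: 24+22+20+18+11+16 = 111
00→Y8→A9→R9→T2→N4→00: 24+8+14+3+18+23 = 90
00→Y8→A9→R9→N4→T2→00: 24+8+14+20+18+25 = 109
00→Y8→A9→T2→R9→N4→00: 24+8+11+3+20+23 = 89
00→Y8→A9→T2→N4→R9→00: 24+8+11+18+20+28 = 109
00→Y8→A9→N4→R9→T2→00: 24+8+7+20+3+25 = 87
00→Y8→A9→N4→T2→R9→00: 24+8+7+18+3+28 = 88
00→Y8→T2→R9→A9→N4→00: 24+19+3+14+7+23 = 90
00→Y8→T2→R9→N4→A9→00: 24+19+3+20+7+16 = 89
… (46 more)
00→A9→Y8→N4→R9→T2→00: 16+8+14+20+3+25 = 86  ← best
The minimum is 86.
One optimal route: 00 → A9 → Y8 → N4 → R9 → T2 → 00 (or its reverse).

Shortest round trip = 86 miles.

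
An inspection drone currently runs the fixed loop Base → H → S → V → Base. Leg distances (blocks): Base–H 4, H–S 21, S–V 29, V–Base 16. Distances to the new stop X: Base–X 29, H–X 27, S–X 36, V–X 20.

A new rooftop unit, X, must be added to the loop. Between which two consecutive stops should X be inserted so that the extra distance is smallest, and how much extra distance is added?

Insertion cost between consecutive stops i–j is d(i,X) + d(X,j) − d(i,j):
  between Base and H: 29 + 27 − 4 = 52
  between H and S: 27 + 36 − 21 = 42
  between S and V: 36 + 20 − 29 = 27
  between V and Base: 20 + 29 − 16 = 33
Cheapest insertion is between S and V, adding 27.
New total = 70 + 27 = 97.

+27 blocks — insert X between S and V.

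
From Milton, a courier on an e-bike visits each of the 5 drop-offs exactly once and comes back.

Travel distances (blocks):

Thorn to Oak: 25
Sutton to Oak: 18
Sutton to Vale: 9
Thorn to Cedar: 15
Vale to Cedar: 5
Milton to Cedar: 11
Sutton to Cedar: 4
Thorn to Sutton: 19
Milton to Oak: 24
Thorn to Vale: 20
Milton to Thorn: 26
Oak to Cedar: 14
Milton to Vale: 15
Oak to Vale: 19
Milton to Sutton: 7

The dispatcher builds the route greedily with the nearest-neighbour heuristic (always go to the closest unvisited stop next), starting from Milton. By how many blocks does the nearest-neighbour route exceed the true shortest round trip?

Milton: Sutton=7, Cedar=11, Vale=15, Oak=24, Thorn=26 ⇒ Sutton
Sutton: Cedar=4, Vale=9, Oak=18, Thorn=19 ⇒ Cedar
Cedar: Vale=5, Oak=14, Thorn=15 ⇒ Vale
Vale: Oak=19, Thorn=20 ⇒ Oak
Oak: Thorn=25 ⇒ Thorn
NN route Milton → Sutton → Cedar → Vale → Oak → Thorn → Milton costs 86.
Optimal: Milton → Sutton → Thorn → Oak → Cedar → Vale → Milton costs 85 (by enumerating all 60 distinct tours).
Excess = 86 − 85 = 1.

Excess over optimum: 1 blocks.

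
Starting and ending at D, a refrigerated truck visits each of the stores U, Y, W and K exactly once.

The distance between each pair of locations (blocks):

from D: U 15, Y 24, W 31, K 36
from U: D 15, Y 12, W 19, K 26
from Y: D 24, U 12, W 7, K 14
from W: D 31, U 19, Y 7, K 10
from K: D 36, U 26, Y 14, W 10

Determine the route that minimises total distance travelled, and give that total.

With 4 stops there are 4!/2 = 12 distinct round trips (a route and its reverse cost the same).
D→U→Y→W→K→D: 15+12+7+10+36 = 80
D→U→Y→K→W→D: 15+12+14+10+31 = 82
D→U→W→Y→K→D: 15+19+7+14+36 = 91
D→U→W→K→Y→D: 15+19+10+14+24 = 82
D→U→K→Y→W→D: 15+26+14+7+31 = 93
D→U→K→W→Y→D: 15+26+10+7+24 = 82
D→Y→U→W→K→D: 24+12+19+10+36 = 101
D→Y→U→K→W→D: 24+12+26+10+31 = 103
D→Y→W→U→K→D: 24+7+19+26+36 = 112
D→Y→K→U→W→D: 24+14+26+19+31 = 114
D→W→U→Y→K→D: 31+19+12+14+36 = 112
D→W→Y→U→K→D: 31+7+12+26+36 = 112
The minimum is 80.
One optimal route: D → U → Y → W → K → D (or its reverse).

80 blocks — the shortest possible round trip.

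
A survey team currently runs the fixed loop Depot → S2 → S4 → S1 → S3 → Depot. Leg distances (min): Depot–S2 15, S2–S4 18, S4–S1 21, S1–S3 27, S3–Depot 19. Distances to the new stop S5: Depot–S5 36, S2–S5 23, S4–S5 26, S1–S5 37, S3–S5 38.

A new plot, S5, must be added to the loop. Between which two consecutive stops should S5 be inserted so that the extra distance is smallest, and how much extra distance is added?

Insertion cost between consecutive stops i–j is d(i,S5) + d(S5,j) − d(i,j):
  between Depot and S2: 36 + 23 − 15 = 44
  between S2 and S4: 23 + 26 − 18 = 31
  between S4 and S1: 26 + 37 − 21 = 42
  between S1 and S3: 37 + 38 − 27 = 48
  between S3 and Depot: 38 + 36 − 19 = 55
Cheapest insertion is between S2 and S4, adding 31.
New total = 100 + 31 = 131.

Minimum extra distance: 31 min, inserting S5 between S2 and S4.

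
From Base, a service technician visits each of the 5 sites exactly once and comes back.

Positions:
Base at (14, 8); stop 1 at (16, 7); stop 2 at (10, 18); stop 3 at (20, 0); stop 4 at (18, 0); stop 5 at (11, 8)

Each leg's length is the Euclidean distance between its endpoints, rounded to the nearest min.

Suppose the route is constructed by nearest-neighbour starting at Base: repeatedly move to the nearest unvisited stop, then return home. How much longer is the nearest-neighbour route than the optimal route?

The nearest-neighbour route is 5 min longer than optimal.

Base: stop 1=2, stop 5=3, stop 4=9, stop 3=10, stop 2=11 ⇒ stop 1
stop 1: stop 5=5, stop 4=7, stop 3=8, stop 2=13 ⇒ stop 5
stop 5: stop 2=10, stop 4=11, stop 3=12 ⇒ stop 2
stop 2: stop 4=20, stop 3=21 ⇒ stop 4
stop 4: stop 3=2 ⇒ stop 3
NN route Base → stop 1 → stop 5 → stop 2 → stop 4 → stop 3 → Base costs 49.
Optimal: Base → stop 1 → stop 3 → stop 4 → stop 5 → stop 2 → Base costs 44 (by enumerating all 60 distinct tours).
Excess = 49 − 44 = 5.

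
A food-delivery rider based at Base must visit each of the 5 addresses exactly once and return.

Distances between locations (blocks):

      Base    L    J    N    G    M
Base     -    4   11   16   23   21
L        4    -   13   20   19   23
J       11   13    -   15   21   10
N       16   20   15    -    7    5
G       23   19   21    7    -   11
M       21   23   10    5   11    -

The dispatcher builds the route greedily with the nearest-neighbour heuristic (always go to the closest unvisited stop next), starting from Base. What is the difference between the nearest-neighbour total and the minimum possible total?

From Base: L=4, J=11, N=16, M=21, G=23 → choose L (4).
From L: J=13, G=19, N=20, M=23 → choose J (13).
From J: M=10, N=15, G=21 → choose M (10).
From M: N=5, G=11 → choose N (5).
From N: G=7 → choose G (7).
NN route Base → L → J → M → N → G → Base costs 62.
Optimal: Base → L → G → N → M → J → Base costs 56 (by enumerating all 60 distinct tours).
Excess = 62 − 56 = 6.

Excess over optimum: 6 blocks.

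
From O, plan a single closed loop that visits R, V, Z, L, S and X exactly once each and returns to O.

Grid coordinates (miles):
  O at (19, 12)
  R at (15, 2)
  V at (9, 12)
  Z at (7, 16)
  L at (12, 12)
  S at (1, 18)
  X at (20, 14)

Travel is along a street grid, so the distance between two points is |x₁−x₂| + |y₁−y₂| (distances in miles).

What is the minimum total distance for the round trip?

Shortest round trip = 70 miles.

With 6 stops there are 6!/2 = 360 distinct round trips (a route and its reverse cost the same).
O-R-V-Z-L-S-X-O: 14+16+6+9+17+23+3 = 88
O-R-V-Z-L-X-S-O: 14+16+6+9+10+23+24 = 102
O-R-V-Z-S-L-X-O: 14+16+6+8+17+10+3 = 74
O-R-V-Z-S-X-L-O: 14+16+6+8+23+10+7 = 84
O-R-V-Z-X-L-S-O: 14+16+6+15+10+17+24 = 102
O-R-V-Z-X-S-L-O: 14+16+6+15+23+17+7 = 98
O-R-V-L-Z-S-X-O: 14+16+3+9+8+23+3 = 76
O-R-V-L-Z-X-S-O: 14+16+3+9+15+23+24 = 104
… (352 more)
O-R-L-V-Z-S-X-O: 14+13+3+6+8+23+3 = 70  ← best
The minimum is 70.
One optimal route: O → R → L → V → Z → S → X → O (or its reverse).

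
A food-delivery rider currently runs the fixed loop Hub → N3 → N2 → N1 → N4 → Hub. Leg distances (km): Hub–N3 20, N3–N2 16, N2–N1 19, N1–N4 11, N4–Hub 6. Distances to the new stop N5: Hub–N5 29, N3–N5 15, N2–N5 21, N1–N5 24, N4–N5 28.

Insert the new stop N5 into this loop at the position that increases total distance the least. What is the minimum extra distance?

Minimum extra distance: 20 km, inserting N5 between N3 and N2.

Insertion cost between consecutive stops i–j is d(i,N5) + d(N5,j) − d(i,j):
  between Hub and N3: 29 + 15 − 20 = 24
  between N3 and N2: 15 + 21 − 16 = 20
  between N2 and N1: 21 + 24 − 19 = 26
  between N1 and N4: 24 + 28 − 11 = 41
  between N4 and Hub: 28 + 29 − 6 = 51
Cheapest insertion is between N3 and N2, adding 20.
New total = 72 + 20 = 92.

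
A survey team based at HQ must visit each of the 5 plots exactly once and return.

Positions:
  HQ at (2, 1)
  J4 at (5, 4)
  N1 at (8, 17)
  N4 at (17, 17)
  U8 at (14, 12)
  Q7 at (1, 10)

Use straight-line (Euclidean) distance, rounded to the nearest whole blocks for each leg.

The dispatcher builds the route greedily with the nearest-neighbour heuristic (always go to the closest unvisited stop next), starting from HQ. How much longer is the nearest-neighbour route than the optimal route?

Excess over optimum: 7 blocks.

HQ: J4=4, Q7=9, U8=16, N1=17, N4=22 ⇒ J4
J4: Q7=7, U8=12, N1=13, N4=18 ⇒ Q7
Q7: N1=10, U8=13, N4=17 ⇒ N1
N1: U8=8, N4=9 ⇒ U8
U8: N4=6 ⇒ N4
NN route HQ → J4 → Q7 → N1 → U8 → N4 → HQ costs 57.
Optimal: HQ → J4 → U8 → N4 → N1 → Q7 → HQ costs 50 (by enumerating all 60 distinct tours).
Excess = 57 − 50 = 7.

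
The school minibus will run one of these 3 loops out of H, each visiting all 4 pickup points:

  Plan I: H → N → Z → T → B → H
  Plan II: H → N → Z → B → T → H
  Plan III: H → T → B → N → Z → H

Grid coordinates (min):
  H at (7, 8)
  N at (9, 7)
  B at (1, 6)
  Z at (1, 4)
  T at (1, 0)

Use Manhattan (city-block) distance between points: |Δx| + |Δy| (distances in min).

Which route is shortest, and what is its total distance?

Plan I: 3 + 11 + 4 + 6 + 8 = 32
Plan II: 3 + 11 + 2 + 6 + 14 = 36
Plan III: 14 + 6 + 9 + 11 + 10 = 50

32 min — Plan I is the shortest.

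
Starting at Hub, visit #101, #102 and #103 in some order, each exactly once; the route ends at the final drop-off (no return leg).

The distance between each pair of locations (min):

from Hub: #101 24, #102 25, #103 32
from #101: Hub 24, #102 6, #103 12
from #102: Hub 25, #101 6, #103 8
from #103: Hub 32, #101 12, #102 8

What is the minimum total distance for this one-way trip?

Minimum one-way distance = 38 min.

There are 3! = 6 possible orderings.
Hub - #101 - #102 - #103: 24+6+8 = 38
Hub - #101 - #103 - #102: 24+12+8 = 44
Hub - #102 - #101 - #103: 25+6+12 = 43
Hub - #102 - #103 - #101: 25+8+12 = 45
Hub - #103 - #101 - #102: 32+12+6 = 50
Hub - #103 - #102 - #101: 32+8+6 = 46
The minimum is 38.
One shortest path: Hub → #101 → #102 → #103.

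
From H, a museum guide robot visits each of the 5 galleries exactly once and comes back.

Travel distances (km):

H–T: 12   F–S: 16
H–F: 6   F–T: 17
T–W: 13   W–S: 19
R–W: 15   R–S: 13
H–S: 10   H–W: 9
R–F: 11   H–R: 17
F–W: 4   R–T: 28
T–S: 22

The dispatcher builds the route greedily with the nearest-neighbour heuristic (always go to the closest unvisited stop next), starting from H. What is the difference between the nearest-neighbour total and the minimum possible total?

H: F=6, W=9, S=10, T=12, R=17 ⇒ F
F: W=4, R=11, S=16, T=17 ⇒ W
W: T=13, R=15, S=19 ⇒ T
T: S=22, R=28 ⇒ S
S: R=13 ⇒ R
NN route H → F → W → T → S → R → H costs 75.
Optimal: H → T → W → F → R → S → H costs 63 (by enumerating all 60 distinct tours).
Excess = 75 − 63 = 12.

The nearest-neighbour route is 12 km longer than optimal.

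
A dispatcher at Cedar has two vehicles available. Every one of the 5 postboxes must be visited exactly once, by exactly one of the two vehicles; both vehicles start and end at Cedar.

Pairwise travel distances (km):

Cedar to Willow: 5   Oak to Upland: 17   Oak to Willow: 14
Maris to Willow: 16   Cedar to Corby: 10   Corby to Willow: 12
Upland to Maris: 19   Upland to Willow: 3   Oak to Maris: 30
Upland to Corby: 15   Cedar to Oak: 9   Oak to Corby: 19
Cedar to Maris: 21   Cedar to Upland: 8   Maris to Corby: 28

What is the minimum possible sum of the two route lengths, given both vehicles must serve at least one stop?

Try each way of splitting the stops between the two vehicles (each non-empty) and, for each split, find the best tour for each vehicle:
  {Oak} + {Upland, Maris, Corby, Willow}: 18 + 65 = 83
  {Upland} + {Oak, Maris, Corby, Willow}: 16 + 77 = 93
  {Oak, Upland} + {Maris, Corby, Willow}: 34 + 59 = 93
  {Maris} + {Oak, Upland, Corby, Willow}: 42 + 51 = 93
  {Oak, Maris} + {Upland, Corby, Willow}: 60 + 33 = 93
  {Upland, Maris} + {Oak, Corby, Willow}: 48 + 45 = 93
  … (15 splits in total)
Best: vehicle 1 Cedar → Oak → Cedar = 18; vehicle 2 Cedar → Upland → Maris → Willow → Corby → Cedar = 65; combined 83.

Minimum combined distance: 83 km.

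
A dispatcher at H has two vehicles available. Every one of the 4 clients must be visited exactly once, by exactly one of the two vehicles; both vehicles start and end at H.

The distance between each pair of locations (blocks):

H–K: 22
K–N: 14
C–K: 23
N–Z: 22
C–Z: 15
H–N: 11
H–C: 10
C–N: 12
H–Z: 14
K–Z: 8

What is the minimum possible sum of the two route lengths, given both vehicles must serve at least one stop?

Minimum combined distance: 67 blocks.

Check every non-empty split of the stops between the two vehicles; for each half take its own optimal tour:
  {C} + {K, N, Z}: 20 + 47 = 67
  {K} + {C, N, Z}: 44 + 52 = 96
  {C, K} + {N, Z}: 55 + 47 = 102
  {N} + {C, K, Z}: 22 + 55 = 77
  {C, N} + {K, Z}: 33 + 44 = 77
  {K, N} + {C, Z}: 47 + 39 = 86
  … (7 splits in total)
Best: vehicle 1 H → C → H = 20; vehicle 2 H → N → K → Z → H = 47; combined 67.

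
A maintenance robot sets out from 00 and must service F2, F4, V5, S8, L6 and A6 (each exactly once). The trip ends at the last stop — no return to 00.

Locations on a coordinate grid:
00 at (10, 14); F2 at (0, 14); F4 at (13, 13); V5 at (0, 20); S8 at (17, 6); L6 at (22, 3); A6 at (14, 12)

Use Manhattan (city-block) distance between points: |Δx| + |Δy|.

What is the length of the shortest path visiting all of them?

Minimum one-way distance = 55.

There are 6! = 720 possible orderings.
00 → F2 → F4 → V5 → S8 → L6 → A6: 10+14+20+31+8+17 = 100
00 → F2 → F4 → V5 → S8 → A6 → L6: 10+14+20+31+9+17 = 101
00 → F2 → F4 → V5 → L6 → S8 → A6: 10+14+20+39+8+9 = 100
00 → F2 → F4 → V5 → L6 → A6 → S8: 10+14+20+39+17+9 = 109
00 → F2 → F4 → V5 → A6 → S8 → L6: 10+14+20+22+9+8 = 83
00 → F2 → F4 → V5 → A6 → L6 → S8: 10+14+20+22+17+8 = 91
00 → F2 → F4 → S8 → V5 → L6 → A6: 10+14+11+31+39+17 = 122
00 → F2 → F4 → S8 → V5 → A6 → L6: 10+14+11+31+22+17 = 105
… (712 more)
00 → F2 → V5 → F4 → A6 → S8 → L6: 10+6+20+2+9+8 = 55  ← best
The minimum is 55.
One shortest path: 00 → F2 → V5 → F4 → A6 → S8 → L6.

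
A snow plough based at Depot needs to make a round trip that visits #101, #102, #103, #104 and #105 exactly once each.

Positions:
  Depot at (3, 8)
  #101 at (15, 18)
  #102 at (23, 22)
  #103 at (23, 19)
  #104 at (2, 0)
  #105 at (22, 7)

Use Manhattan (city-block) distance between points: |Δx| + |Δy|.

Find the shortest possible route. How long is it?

There are 60 distinct closed tours to check (reversals are equivalent).
Depot-#101-#102-#103-#104-#105-Depot: 22+12+3+40+27+20 = 124
Depot-#101-#102-#103-#105-#104-Depot: 22+12+3+13+27+9 = 86
Depot-#101-#102-#104-#103-#105-Depot: 22+12+43+40+13+20 = 150
Depot-#101-#102-#104-#105-#103-Depot: 22+12+43+27+13+31 = 148
Depot-#101-#102-#105-#103-#104-Depot: 22+12+16+13+40+9 = 112
Depot-#101-#102-#105-#104-#103-Depot: 22+12+16+27+40+31 = 148
Depot-#101-#103-#102-#104-#105-Depot: 22+9+3+43+27+20 = 124
Depot-#101-#103-#102-#105-#104-Depot: 22+9+3+16+27+9 = 86
Depot-#101-#103-#104-#102-#105-Depot: 22+9+40+43+16+20 = 150
Depot-#101-#103-#104-#105-#102-Depot: 22+9+40+27+16+34 = 148
Depot-#101-#103-#105-#102-#104-Depot: 22+9+13+16+43+9 = 112
Depot-#101-#103-#105-#104-#102-Depot: 22+9+13+27+43+34 = 148
Depot-#101-#104-#102-#103-#105-Depot: 22+31+43+3+13+20 = 132
Depot-#101-#104-#102-#105-#103-Depot: 22+31+43+16+13+31 = 156
… (46 more)
The minimum is 86.
One optimal route: Depot → #101 → #102 → #103 → #105 → #104 → Depot (or its reverse).

86 — the shortest possible round trip.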